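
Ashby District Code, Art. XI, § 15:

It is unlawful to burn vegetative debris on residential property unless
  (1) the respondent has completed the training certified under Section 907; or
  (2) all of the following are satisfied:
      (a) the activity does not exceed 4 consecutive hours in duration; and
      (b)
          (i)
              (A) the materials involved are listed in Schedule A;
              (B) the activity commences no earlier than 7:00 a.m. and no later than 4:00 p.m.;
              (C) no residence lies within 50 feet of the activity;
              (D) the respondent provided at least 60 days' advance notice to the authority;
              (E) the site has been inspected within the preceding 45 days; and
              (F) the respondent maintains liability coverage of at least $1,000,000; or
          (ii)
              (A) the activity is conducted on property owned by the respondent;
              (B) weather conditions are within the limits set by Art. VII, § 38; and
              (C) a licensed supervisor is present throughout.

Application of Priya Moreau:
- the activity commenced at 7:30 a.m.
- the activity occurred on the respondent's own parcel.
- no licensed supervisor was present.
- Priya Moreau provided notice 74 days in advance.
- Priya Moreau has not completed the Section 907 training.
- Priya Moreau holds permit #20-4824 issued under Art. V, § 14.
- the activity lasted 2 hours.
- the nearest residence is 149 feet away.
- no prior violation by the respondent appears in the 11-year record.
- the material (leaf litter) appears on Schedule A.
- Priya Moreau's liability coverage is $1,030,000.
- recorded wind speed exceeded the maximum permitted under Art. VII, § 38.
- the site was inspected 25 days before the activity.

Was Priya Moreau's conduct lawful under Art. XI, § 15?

(1) training certified — not satisfied.
(a) ≤ 4 hrs duration — satisfied.
(A) Schedule A material — satisfied.
(B) start within hours — met.
(C) no residence in 50 ft — satisfied.
(D) ≥60 days' notice — satisfied.
(E) site inspected — holds.
(F) coverage ≥ $1,000,000 — holds.
So (i) is satisfied (T AND T AND T AND T AND T AND T).
(A) own property — holds.
(B) weather ok — fails.
(C) supervisor present — not satisfied.
(ii) = T AND F AND F = false.
So (b) is satisfied (T OR F).
So (2) is satisfied (T AND T).
Overall = F OR T = true.

Yes — lawful.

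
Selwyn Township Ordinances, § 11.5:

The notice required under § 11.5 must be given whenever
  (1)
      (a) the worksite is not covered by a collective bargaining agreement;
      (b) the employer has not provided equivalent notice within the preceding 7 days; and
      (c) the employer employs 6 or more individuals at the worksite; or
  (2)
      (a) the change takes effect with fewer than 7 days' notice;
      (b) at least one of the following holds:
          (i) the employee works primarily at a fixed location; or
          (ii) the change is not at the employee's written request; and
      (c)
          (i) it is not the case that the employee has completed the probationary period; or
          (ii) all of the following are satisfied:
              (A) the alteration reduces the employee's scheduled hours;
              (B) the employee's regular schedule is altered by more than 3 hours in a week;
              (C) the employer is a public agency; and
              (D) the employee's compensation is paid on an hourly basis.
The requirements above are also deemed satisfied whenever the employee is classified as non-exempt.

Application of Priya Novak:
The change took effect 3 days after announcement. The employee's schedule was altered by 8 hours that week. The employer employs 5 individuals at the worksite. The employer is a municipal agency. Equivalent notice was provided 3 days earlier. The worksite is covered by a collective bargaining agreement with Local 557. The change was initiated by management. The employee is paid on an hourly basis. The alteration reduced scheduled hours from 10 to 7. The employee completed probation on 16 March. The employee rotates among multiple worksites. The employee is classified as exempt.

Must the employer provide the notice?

Yes — required.

(a) no CBA — fails.
(b) no recent notice — not satisfied.
(c) ≥ 6 at site — not satisfied.
(1): F AND F AND F → false.
(a) < 7 days' notice — satisfied.
(i) fixed location — not met.
(ii) not employee-requested — holds.
(b) = F OR T = true.
(i) not (past probation) — not satisfied.
(A) hours reduced — met.
(B) schedule shift > 3h — holds.
(C) public agency — holds.
(D) hourly-paid — met.
So (ii) is satisfied (T AND T AND T AND T).
(c): F OR T → true.
So (2) is satisfied (T AND T AND T).
So Overall is satisfied (F OR T).
Exception (non-exempt) — not satisfied.
Result: main true OR exception false → true.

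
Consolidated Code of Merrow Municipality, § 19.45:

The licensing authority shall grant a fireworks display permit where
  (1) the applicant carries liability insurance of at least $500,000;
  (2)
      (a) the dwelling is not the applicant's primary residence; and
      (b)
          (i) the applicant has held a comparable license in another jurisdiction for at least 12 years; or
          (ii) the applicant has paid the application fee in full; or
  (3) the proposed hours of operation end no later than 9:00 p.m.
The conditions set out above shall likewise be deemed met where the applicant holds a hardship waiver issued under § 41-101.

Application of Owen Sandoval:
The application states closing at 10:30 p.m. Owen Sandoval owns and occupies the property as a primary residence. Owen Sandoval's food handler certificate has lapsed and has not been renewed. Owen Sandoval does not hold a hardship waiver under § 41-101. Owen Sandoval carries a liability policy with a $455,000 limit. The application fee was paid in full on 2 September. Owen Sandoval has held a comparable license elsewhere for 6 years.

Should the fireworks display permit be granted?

No — denied.

(1) insurance ≥ $500,000 — fails.
(a) not (primary residence) — not met.
(i) prior license ≥ 12 yr — not satisfied.
(ii) fee paid — satisfied.
(b): F OR T → true.
So (2) is not satisfied (F AND T).
(3) closes by 9 p.m. — not satisfied.
So Overall is not satisfied (F OR F OR F).
Exception (hardship waiver) — not satisfied.
Result: main false OR exception false → false.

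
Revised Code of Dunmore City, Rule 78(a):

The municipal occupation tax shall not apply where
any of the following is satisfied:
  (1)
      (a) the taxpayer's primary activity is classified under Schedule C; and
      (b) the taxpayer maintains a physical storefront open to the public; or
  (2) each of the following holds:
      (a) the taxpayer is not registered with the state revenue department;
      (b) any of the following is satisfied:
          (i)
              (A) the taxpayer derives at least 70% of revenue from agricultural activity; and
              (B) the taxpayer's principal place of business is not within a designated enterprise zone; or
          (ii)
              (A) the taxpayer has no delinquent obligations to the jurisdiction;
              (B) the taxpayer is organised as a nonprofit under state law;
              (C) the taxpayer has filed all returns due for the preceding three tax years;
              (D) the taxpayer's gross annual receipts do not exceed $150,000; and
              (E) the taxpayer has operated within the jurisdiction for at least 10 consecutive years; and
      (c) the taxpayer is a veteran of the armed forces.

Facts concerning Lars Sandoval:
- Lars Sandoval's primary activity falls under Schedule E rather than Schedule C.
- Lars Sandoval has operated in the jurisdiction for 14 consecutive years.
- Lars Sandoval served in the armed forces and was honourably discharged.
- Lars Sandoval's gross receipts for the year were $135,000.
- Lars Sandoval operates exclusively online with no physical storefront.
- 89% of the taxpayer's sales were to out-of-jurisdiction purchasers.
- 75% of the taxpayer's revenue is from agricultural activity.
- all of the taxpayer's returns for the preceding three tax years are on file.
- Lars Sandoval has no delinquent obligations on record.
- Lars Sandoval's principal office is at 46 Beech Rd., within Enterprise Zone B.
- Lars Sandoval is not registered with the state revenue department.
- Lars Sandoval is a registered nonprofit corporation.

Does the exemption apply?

(a) Schedule C activity — not met.
(b) has storefront — not met.
So (1) is not satisfied (F AND F).
(a) not (state-registered) — met.
(A) ≥70% agricultural — satisfied.
(B) not (in enterprise zone) — fails.
(i) = T AND F = false.
(A) no delinquency — holds.
(B) nonprofit — satisfied.
(C) returns current — satisfied.
(D) receipts ≤ $150,000 — met.
(E) ≥ 10 yrs in jurisdiction — satisfied.
(ii) = T AND T AND T AND T AND T = true.
So (b) is satisfied (F OR T).
(c) veteran — satisfied.
So (2) is satisfied (T AND T AND T).
Overall = F OR T = true.

Yes — exempt.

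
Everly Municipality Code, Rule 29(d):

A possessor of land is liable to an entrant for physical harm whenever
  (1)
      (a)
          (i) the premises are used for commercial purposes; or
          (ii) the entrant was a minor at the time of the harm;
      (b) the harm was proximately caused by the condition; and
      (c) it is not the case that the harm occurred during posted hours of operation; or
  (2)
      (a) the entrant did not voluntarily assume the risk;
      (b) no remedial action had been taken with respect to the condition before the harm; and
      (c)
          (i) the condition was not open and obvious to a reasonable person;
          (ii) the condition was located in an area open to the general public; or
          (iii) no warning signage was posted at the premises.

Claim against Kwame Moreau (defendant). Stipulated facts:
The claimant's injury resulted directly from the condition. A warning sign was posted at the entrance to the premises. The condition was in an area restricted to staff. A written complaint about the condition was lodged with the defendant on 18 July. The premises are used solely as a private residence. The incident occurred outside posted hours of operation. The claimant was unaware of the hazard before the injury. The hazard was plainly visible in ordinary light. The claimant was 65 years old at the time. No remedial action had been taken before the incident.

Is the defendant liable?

No — not liable.

(i) commercial use — fails.
(ii) entrant a minor — fails.
(a): F OR F → false.
(b) proximate cause — satisfied.
(c) not (during posted hours) — satisfied.
(1): F AND T AND T → false.
(a) no assumed risk — satisfied.
(b) no remedial action — holds.
(i) not open/obvious — not satisfied.
(ii) public area — not satisfied.
(iii) no signage posted — fails.
So (c) is not satisfied (F OR F OR F).
(2) = T AND T AND F = false.
So Overall is not satisfied (F OR F).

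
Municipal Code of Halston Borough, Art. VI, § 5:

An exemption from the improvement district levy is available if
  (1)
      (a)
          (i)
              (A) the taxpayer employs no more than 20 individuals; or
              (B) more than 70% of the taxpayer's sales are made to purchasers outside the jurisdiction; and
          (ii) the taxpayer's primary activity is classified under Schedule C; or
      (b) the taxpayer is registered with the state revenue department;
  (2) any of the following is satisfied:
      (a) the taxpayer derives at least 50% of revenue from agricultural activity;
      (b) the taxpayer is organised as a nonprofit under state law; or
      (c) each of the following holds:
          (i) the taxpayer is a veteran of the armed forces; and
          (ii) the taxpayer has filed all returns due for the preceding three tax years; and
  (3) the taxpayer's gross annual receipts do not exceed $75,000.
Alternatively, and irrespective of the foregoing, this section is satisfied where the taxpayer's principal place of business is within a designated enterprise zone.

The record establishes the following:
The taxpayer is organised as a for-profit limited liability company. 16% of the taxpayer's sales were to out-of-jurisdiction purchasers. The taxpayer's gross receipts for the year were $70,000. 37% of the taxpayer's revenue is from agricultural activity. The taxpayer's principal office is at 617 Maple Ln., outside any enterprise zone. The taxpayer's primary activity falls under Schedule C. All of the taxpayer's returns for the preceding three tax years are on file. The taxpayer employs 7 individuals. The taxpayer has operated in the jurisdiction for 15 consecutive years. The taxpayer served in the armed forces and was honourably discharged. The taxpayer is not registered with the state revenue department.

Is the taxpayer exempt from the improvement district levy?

(A) ≤ 20 employees — met.
(B) >70% out-of-jur. sales — not satisfied.
So (i) is satisfied (T OR F).
(ii) Schedule C activity — holds.
So (a) is satisfied (T AND T).
(b) state-registered — not satisfied.
So (1) is satisfied (T OR F).
(a) ≥50% agricultural — not satisfied.
(b) nonprofit — not satisfied.
(i) veteran — holds.
(ii) returns current — satisfied.
(c): T AND T → true.
So (2) is satisfied (F OR F OR T).
(3) receipts ≤ $75,000 — satisfied.
So Overall is satisfied (T AND T AND T).
Exception (in enterprise zone) — not satisfied.
Result: main true OR exception false → true.

Yes — exempt.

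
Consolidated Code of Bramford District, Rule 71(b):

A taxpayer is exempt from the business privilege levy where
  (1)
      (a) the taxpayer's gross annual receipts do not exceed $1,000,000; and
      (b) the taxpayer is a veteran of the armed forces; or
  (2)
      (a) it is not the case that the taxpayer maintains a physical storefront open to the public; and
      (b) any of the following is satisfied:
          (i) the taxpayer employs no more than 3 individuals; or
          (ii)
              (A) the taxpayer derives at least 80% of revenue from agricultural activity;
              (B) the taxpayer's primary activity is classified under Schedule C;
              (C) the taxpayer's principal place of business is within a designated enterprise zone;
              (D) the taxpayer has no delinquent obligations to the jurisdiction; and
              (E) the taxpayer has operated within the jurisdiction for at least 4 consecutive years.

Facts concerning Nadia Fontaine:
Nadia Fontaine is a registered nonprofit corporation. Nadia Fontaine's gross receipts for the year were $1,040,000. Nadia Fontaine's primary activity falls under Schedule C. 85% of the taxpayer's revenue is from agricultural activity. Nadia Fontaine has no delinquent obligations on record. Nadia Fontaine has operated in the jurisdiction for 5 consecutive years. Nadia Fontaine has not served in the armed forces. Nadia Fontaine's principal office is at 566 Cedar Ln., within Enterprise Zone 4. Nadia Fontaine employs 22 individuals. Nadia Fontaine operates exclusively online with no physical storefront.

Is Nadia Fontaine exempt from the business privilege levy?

(a) receipts ≤ $1,000,000 — fails.
(b) veteran — not met.
(1): F AND F → false.
(a) not (has storefront) — satisfied.
(i) ≤ 3 employees — fails.
(A) ≥80% agricultural — holds.
(B) Schedule C activity — satisfied.
(C) in enterprise zone — holds.
(D) no delinquency — holds.
(E) ≥ 4 yrs in jurisdiction — holds.
(ii): T AND T AND T AND T AND T → true.
(b) = F OR T = true.
So (2) is satisfied (T AND T).
Overall: F OR T → true.

Yes — exempt.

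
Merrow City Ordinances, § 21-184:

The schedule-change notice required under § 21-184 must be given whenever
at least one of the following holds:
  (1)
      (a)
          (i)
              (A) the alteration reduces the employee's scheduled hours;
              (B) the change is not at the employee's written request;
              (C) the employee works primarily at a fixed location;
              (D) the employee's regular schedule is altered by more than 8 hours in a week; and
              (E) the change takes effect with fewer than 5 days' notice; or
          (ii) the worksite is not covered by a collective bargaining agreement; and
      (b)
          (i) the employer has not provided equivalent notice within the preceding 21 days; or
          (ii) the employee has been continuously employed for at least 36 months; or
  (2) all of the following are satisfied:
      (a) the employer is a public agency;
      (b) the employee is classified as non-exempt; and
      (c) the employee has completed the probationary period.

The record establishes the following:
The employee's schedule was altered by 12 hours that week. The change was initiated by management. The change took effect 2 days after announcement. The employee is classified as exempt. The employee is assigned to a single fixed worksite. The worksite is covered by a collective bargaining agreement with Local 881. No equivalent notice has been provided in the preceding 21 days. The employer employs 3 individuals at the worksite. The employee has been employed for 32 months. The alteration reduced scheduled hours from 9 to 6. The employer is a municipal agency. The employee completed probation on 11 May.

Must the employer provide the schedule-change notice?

(A) hours reduced — satisfied.
(B) not employee-requested — met.
(C) fixed location — satisfied.
(D) schedule shift > 8h — met.
(E) < 5 days' notice — met.
(i) = T AND T AND T AND T AND T = true.
(ii) no CBA — not satisfied.
(a) = T OR F = true.
(i) no recent notice — holds.
(ii) tenure ≥ 36 mo. — not met.
So (b) is satisfied (T OR F).
(1): T AND T → true.
(a) public agency — holds.
(b) non-exempt — not satisfied.
(c) past probation — holds.
(2) = T AND F AND T = false.
Overall = T OR F = true.

Yes — required.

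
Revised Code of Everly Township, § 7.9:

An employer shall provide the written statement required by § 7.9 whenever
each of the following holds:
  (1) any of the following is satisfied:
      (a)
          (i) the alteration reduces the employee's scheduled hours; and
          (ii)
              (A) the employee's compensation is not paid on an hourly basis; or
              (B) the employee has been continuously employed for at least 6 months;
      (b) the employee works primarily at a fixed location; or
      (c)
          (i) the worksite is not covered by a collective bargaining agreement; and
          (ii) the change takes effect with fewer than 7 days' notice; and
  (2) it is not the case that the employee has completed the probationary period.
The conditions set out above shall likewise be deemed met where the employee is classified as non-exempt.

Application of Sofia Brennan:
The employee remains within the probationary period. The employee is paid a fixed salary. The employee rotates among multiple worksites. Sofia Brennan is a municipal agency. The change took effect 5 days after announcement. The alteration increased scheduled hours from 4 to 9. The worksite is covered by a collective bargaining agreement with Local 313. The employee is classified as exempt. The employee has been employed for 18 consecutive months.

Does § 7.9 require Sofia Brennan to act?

(i) hours reduced — fails.
(A) not (hourly-paid) — holds.
(B) tenure ≥ 6 mo. — holds.
(ii) = T OR T = true.
(a) = F AND T = false.
(b) fixed location — fails.
(i) no CBA — not met.
(ii) < 7 days' notice — holds.
(c) = F AND T = false.
So (1) is not satisfied (F OR F OR F).
(2) not (past probation) — met.
So Overall is not satisfied (F AND T).
Exception (non-exempt) — not satisfied.
Result: main false OR exception false → false.

No — not required.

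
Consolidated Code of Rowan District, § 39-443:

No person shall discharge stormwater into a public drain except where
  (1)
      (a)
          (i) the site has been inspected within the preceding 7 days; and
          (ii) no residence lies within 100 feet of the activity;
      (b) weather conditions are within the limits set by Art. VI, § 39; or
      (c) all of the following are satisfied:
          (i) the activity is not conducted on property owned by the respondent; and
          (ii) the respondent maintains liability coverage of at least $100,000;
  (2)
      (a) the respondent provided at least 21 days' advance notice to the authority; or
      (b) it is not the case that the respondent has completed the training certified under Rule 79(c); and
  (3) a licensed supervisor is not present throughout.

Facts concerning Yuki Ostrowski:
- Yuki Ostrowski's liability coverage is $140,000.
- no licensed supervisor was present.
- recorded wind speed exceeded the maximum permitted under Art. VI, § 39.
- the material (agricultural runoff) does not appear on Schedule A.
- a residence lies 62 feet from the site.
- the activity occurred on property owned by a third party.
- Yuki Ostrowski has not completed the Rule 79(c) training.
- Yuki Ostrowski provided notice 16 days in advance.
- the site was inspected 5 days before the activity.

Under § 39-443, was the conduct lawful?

Yes — lawful.

(i) site inspected — holds.
(ii) no residence in 100 ft — not satisfied.
So (a) is not satisfied (T AND F).
(b) weather ok — not satisfied.
(i) not (own property) — holds.
(ii) coverage ≥ $100,000 — satisfied.
So (c) is satisfied (T AND T).
(1): F OR F OR T → true.
(a) ≥21 days' notice — not satisfied.
(b) not (training certified) — met.
So (2) is satisfied (F OR T).
(3) not (supervisor present) — met.
So Overall is satisfied (T AND T AND T).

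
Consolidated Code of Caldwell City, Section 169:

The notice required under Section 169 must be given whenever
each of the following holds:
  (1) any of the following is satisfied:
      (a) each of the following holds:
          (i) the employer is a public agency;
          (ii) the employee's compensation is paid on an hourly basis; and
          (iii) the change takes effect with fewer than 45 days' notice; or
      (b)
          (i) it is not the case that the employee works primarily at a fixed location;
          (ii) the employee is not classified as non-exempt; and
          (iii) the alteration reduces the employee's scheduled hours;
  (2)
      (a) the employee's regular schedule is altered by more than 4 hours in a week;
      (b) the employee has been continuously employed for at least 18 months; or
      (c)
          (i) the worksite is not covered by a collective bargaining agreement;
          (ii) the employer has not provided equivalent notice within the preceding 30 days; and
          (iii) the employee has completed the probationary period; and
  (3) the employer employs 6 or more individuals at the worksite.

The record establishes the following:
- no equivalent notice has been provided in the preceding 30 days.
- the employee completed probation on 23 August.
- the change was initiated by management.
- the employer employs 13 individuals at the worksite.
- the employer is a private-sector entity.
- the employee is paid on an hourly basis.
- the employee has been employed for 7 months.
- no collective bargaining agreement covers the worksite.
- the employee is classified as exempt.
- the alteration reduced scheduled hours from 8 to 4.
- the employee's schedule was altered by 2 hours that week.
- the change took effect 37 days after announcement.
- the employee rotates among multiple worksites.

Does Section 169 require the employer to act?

(i) public agency — not satisfied.
(ii) hourly-paid — satisfied.
(iii) < 45 days' notice — holds.
So (a) is not satisfied (F AND T AND T).
(i) not (fixed location) — met.
(ii) not (non-exempt) — holds.
(iii) hours reduced — met.
So (b) is satisfied (T AND T AND T).
So (1) is satisfied (F OR T).
(a) schedule shift > 4h — not satisfied.
(b) tenure ≥ 18 mo. — fails.
(i) no CBA — satisfied.
(ii) no recent notice — satisfied.
(iii) past probation — holds.
(c) = T AND T AND T = true.
(2) = F OR F OR T = true.
(3) ≥ 6 at site — holds.
Overall: T AND T AND T → true.

Yes — required.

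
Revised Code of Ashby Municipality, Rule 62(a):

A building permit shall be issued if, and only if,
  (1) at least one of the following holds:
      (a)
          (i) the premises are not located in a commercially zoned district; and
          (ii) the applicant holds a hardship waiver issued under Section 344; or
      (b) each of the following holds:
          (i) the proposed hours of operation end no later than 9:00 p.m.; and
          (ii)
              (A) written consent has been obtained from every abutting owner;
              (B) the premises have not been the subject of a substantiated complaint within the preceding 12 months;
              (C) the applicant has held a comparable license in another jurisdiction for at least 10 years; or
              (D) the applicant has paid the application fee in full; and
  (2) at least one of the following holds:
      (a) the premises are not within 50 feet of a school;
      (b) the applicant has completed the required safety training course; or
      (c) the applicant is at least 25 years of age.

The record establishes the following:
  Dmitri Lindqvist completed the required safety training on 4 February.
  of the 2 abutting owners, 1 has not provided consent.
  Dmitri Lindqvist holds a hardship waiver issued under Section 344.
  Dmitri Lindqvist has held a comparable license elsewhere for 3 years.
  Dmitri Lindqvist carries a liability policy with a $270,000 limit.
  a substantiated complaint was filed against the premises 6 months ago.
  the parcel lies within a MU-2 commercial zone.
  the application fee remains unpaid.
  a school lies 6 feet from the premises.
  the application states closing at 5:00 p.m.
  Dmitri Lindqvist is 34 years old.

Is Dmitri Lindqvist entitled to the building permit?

No — denied.

(i) not (commercially zoned) — not satisfied.
(ii) hardship waiver — holds.
(a): F AND T → false.
(i) closes by 9 p.m. — holds.
(A) all abutters consent — not satisfied.
(B) no complaint in 12 mo. — fails.
(C) prior license ≥ 10 yr — not met.
(D) fee paid — not satisfied.
(ii) = F OR F OR F OR F = false.
So (b) is not satisfied (T AND F).
(1) = F OR F = false.
(a) ≥50 ft from school — not satisfied.
(b) safety training — holds.
(c) age ≥ 25 — met.
(2) = F OR T OR T = true.
Overall = F AND T = false.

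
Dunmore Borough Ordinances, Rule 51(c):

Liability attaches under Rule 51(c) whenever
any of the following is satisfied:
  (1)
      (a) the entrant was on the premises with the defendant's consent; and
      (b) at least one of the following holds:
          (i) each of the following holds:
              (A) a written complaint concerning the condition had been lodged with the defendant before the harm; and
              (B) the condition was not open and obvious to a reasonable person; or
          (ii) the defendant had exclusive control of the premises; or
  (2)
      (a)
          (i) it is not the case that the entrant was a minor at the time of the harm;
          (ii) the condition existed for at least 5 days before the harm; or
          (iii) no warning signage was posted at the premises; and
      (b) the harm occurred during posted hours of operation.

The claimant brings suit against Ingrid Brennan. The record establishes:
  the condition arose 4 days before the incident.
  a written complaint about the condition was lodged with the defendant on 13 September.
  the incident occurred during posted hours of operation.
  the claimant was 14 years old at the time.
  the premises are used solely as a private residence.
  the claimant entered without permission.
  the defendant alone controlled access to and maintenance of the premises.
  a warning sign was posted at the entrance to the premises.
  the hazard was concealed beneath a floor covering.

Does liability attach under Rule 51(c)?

(a) consent to enter — not met.
(A) complaint lodged — holds.
(B) not open/obvious — met.
(i) = T AND T = true.
(ii) exclusive control — holds.
(b) = T OR T = true.
(1) = F AND T = false.
(i) not (entrant a minor) — not met.
(ii) condition ≥5 days old — not met.
(iii) no signage posted — not satisfied.
So (a) is not satisfied (F OR F OR F).
(b) during posted hours — holds.
(2) = F AND T = false.
Overall = F OR F = false.

No — not liable.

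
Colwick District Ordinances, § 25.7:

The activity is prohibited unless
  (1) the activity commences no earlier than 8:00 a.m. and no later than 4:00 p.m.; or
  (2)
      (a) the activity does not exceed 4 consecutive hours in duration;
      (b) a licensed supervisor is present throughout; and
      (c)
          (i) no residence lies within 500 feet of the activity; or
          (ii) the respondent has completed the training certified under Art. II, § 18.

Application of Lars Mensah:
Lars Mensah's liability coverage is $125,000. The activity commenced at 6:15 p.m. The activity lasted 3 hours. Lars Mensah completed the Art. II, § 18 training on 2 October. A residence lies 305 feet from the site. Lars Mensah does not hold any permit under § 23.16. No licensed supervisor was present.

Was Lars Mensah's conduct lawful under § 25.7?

(1) start within hours — fails.
(a) ≤ 4 hrs duration — satisfied.
(b) supervisor present — not satisfied.
(i) no residence in 500 ft — fails.
(ii) training certified — met.
So (c) is satisfied (F OR T).
So (2) is not satisfied (T AND F AND T).
Overall = F OR F = false.

No — unlawful.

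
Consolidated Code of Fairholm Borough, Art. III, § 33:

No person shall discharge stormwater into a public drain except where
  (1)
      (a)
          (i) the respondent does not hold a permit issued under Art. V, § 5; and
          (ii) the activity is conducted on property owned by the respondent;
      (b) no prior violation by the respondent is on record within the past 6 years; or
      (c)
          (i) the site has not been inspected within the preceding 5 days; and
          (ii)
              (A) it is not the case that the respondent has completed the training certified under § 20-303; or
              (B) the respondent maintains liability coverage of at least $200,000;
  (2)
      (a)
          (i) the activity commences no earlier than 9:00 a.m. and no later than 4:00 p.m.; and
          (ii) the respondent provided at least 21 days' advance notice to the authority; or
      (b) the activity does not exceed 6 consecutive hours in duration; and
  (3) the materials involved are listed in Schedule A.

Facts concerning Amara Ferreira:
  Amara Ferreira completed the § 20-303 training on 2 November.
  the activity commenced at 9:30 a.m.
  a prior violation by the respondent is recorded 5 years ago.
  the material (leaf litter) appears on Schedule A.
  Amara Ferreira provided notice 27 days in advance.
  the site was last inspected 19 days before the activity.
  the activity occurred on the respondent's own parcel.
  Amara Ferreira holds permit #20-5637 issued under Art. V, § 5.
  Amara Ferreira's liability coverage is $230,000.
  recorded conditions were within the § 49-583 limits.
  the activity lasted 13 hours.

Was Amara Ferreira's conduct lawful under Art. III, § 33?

(i) not (holds permit) — not met.
(ii) own property — holds.
(a) = F AND T = false.
(b) no prior violation — fails.
(i) not (site inspected) — holds.
(A) not (training certified) — not satisfied.
(B) coverage ≥ $200,000 — met.
(ii) = F OR T = true.
(c): T AND T → true.
(1): F OR F OR T → true.
(i) start within hours — holds.
(ii) ≥21 days' notice — holds.
So (a) is satisfied (T AND T).
(b) ≤ 6 hrs duration — not satisfied.
(2): T OR F → true.
(3) Schedule A material — holds.
Overall = T AND T AND T = true.

Yes — lawful.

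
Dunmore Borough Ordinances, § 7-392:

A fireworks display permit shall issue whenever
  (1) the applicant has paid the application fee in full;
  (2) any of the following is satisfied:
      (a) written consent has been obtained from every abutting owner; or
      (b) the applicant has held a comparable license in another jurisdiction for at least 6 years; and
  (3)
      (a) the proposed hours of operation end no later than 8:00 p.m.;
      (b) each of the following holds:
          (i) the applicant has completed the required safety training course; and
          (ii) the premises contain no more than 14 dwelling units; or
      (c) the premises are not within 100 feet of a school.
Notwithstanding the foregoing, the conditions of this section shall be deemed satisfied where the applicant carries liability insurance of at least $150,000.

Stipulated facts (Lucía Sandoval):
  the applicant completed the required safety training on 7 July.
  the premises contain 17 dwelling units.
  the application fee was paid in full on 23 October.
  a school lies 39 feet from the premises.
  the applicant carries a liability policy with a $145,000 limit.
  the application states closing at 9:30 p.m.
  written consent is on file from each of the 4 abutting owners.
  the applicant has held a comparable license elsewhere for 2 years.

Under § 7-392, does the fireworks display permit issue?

No — denied.

(1) fee paid — met.
(a) all abutters consent — satisfied.
(b) prior license ≥ 6 yr — not satisfied.
(2): T OR F → true.
(a) closes by 8 p.m. — not met.
(i) safety training — met.
(ii) ≤ 14 units — not satisfied.
(b) = T AND F = false.
(c) ≥100 ft from school — not met.
(3): F OR F OR F → false.
Overall = T AND T AND F = false.
Exception (insurance ≥ $150,000) — not satisfied.
Result: main false OR exception false → false.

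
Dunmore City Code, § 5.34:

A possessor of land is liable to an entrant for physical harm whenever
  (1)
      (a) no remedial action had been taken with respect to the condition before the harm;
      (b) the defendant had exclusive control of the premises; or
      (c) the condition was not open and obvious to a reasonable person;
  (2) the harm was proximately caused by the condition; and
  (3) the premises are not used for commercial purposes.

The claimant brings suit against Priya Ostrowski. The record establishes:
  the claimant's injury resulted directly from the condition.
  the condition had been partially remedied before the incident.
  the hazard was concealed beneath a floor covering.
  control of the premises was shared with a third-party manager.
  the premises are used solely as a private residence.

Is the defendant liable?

(a) no remedial action — fails.
(b) exclusive control — fails.
(c) not open/obvious — satisfied.
(1) = F OR F OR T = true.
(2) proximate cause — satisfied.
(3) not (commercial use) — met.
Overall: T AND T AND T → true.

Yes — liable.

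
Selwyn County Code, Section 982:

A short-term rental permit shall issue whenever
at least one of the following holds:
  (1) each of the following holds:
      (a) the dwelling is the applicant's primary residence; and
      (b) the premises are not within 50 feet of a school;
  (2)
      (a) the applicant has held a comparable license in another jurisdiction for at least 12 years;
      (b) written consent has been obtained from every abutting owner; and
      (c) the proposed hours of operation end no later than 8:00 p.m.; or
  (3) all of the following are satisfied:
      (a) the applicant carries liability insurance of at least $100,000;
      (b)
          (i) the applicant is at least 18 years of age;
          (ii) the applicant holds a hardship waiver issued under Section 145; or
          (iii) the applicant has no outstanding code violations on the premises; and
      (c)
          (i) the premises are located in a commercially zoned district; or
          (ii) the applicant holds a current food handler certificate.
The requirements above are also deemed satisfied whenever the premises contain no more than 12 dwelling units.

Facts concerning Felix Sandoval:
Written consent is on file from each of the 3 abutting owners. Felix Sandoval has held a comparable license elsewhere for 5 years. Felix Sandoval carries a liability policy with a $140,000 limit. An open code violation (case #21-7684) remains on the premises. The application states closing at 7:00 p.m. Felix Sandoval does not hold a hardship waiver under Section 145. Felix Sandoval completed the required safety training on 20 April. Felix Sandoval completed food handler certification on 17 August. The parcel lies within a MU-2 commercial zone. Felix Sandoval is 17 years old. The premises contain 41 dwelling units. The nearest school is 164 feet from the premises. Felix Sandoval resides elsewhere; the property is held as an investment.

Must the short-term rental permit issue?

No — denied.

(a) primary residence — not satisfied.
(b) ≥50 ft from school — holds.
So (1) is not satisfied (F AND T).
(a) prior license ≥ 12 yr — not met.
(b) all abutters consent — holds.
(c) closes by 8 p.m. — met.
(2): F AND T AND T → false.
(a) insurance ≥ $100,000 — met.
(i) age ≥ 18 — fails.
(ii) hardship waiver — not satisfied.
(iii) no code violations — not met.
So (b) is not satisfied (F OR F OR F).
(i) commercially zoned — satisfied.
(ii) food handler cert. — holds.
(c) = T OR T = true.
(3) = T AND F AND T = false.
So Overall is not satisfied (F OR F OR F).
Exception (≤ 12 units) — not satisfied.
Result: main false OR exception false → false.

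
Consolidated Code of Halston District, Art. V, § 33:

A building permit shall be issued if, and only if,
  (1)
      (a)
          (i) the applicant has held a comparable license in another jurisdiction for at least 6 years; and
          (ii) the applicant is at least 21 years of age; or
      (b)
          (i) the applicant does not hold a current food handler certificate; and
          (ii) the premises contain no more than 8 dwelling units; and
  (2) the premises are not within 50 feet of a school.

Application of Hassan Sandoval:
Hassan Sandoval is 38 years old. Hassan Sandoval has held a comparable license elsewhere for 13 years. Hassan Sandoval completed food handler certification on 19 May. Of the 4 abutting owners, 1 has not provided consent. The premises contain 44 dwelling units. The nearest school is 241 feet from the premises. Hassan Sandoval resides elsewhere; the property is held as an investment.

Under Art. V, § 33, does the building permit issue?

Yes — granted.

(i) prior license ≥ 6 yr — satisfied.
(ii) age ≥ 21 — satisfied.
So (a) is satisfied (T AND T).
(i) not (food handler cert.) — fails.
(ii) ≤ 8 units — not satisfied.
(b) = F AND F = false.
(1): T OR F → true.
(2) ≥50 ft from school — holds.
So Overall is satisfied (T AND T).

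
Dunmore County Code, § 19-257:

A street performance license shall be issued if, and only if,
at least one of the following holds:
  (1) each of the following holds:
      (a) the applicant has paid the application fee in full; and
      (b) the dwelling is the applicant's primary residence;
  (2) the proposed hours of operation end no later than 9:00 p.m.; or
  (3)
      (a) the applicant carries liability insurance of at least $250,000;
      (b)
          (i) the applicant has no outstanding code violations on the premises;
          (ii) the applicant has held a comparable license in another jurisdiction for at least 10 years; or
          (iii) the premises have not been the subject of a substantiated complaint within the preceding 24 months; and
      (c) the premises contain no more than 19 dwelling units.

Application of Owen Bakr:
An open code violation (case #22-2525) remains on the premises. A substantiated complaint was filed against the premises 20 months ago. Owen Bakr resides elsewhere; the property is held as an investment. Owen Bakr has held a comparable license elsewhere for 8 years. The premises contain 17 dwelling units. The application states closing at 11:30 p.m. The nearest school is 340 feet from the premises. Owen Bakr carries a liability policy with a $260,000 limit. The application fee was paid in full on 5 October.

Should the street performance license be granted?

(a) fee paid — holds.
(b) primary residence — fails.
So (1) is not satisfied (T AND F).
(2) closes by 9 p.m. — not met.
(a) insurance ≥ $250,000 — satisfied.
(i) no code violations — not satisfied.
(ii) prior license ≥ 10 yr — fails.
(iii) no complaint in 24 mo. — fails.
(b) = F OR F OR F = false.
(c) ≤ 19 units — satisfied.
So (3) is not satisfied (T AND F AND T).
Overall = F OR F OR F = false.

No — denied.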